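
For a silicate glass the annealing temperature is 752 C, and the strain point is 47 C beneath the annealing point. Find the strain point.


Strain point = annealing point - difference:
  T_strain = 752 - 47 = 705 C

705 C


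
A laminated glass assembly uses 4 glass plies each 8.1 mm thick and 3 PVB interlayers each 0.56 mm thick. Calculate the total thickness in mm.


Total thickness = glass contribution + PVB contribution
  Glass: 4 * 8.1 = 32.4 mm
  PVB: 3 * 0.56 = 1.68 mm
  Total = 32.4 + 1.68 = 34.08 mm

34.08 mm


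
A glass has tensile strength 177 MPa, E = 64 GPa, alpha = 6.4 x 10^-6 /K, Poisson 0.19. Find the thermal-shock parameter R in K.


Thermal shock resistance: R = sigma * (1 - nu) / (E * alpha)
  Numerator = 177 * (1 - 0.19) = 143.37
  Denominator = 64 * 1000 * (6.4 x 10^-6) = 0.4096
  R = 143.37 / 0.4096 = 350.0 K

350.0 K


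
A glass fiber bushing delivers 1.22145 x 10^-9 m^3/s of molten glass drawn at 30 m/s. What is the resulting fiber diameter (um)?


Cross-sectional area from continuity:
  A = Q / v = 1.22145 x 10^-9 / 30 = 4.0715 x 10^-11 m^2
Diameter from circular cross-section:
  d = sqrt(4A / pi) * 10^6 (m -> um)
  d = sqrt(4 * 4.0715 x 10^-11 / pi) * 10^6 = 7.2 um

7.2 um


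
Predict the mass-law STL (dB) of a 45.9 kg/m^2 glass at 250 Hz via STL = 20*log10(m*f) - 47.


Mass law: STL = 20 * log10(m * f) - 47
  m * f = 45.9 * 250 = 11475
  log10(11475) = 4.05975
  STL = 20 * 4.05975 - 47 = 81.195 - 47 = 34.2 dB

34.2 dB


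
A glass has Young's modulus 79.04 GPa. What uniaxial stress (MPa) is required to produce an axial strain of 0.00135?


Rearrange E = sigma / epsilon:
  sigma = E * epsilon
  E (MPa) = 79.04 * 1000 = 79040
  sigma = 79040 * 0.00135 = 106.7 MPa

106.7 MPa


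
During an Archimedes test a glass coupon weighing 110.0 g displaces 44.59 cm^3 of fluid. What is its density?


Use the definition of density:
  rho = mass / volume
  rho = 110.0 / 44.59 = 2.467 g/cm^3

2.467 g/cm^3


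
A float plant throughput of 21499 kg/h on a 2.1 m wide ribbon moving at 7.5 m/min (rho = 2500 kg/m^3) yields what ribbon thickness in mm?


Ribbon cross-section from mass balance:
  Volume rate = throughput / density = 21499 / 2500 = 8.5996 m^3/h
  thickness = volume rate / (speed * 60 * width), i.e.
  thickness = throughput / (60 * speed * width * density) * 1000
  thickness = 21499 / (60 * 7.5 * 2.1 * 2500) * 1000 = 9.1 mm

9.1 mm


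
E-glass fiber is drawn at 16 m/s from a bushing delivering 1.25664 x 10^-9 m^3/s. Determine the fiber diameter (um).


Cross-sectional area from continuity:
  A = Q / v = 1.25664 x 10^-9 / 16 = 7.854 x 10^-11 m^2
Diameter from circular cross-section:
  d = sqrt(4A / pi) * 10^6 (m -> um)
  d = sqrt(4 * 7.854 x 10^-11 / pi) * 10^6 = 10.0 um

10.0 um


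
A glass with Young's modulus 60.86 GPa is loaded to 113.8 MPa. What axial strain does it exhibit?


Rearrange E = sigma / epsilon:
  epsilon = sigma / E
  E (MPa) = 60.86 * 1000 = 60860
  epsilon = 113.8 / 60860 = 0.00187

0.00187


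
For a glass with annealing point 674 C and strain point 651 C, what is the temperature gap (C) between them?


Gap = T_anneal - T_strain:
  gap = 674 - 651 = 23 C

23 C


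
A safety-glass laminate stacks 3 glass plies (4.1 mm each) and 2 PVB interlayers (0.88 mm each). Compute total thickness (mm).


Total thickness = glass contribution + PVB contribution
  Glass: 3 * 4.1 = 12.3 mm
  PVB: 2 * 0.88 = 1.76 mm
  Total = 12.3 + 1.76 = 14.06 mm

14.06 mm


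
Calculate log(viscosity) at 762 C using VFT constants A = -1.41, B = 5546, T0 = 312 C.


VFT equation: log(eta) = A + B / (T - T0)
  T - T0 = 762 - 312 = 450
  B / (T - T0) = 5546 / 450 = 12.324
  log(eta) = -1.41 + 12.324 = 10.914

10.914


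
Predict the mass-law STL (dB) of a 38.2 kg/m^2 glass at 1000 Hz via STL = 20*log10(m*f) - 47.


Mass law: STL = 20 * log10(m * f) - 47
  m * f = 38.2 * 1000 = 38200
  log10(38200) = 4.58206
  STL = 20 * 4.58206 - 47 = 91.6412 - 47 = 44.6 dB

44.6 dB


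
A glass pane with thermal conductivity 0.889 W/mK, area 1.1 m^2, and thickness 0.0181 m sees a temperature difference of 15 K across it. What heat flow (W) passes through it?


Fourier's law: Q = k * A * dT / t
  Q = 0.889 * 1.1 * 15 / 0.0181
  Q = 14.6685 / 0.0181 = 810.4 W

810.4 W


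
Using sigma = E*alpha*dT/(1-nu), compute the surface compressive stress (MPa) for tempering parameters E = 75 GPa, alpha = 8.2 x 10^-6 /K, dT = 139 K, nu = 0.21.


Tempering stress: sigma = E * alpha * dT / (1 - nu)
  E (MPa) = 75 * 1000 = 75000
  Numerator = 75000 * (8.2 x 10^-6) * 139 = 85.485
  Denominator = 1 - 0.21 = 0.79
  sigma = 85.485 / 0.79 = 108.2 MPa

108.2 MPa


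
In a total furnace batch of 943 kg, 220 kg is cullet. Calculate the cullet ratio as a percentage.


Cullet ratio = (cullet mass / total batch mass) * 100
  Ratio = 220 / 943 * 100 = 23.33%

23.33%


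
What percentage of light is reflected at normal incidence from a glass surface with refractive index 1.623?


Fresnel reflectance at normal incidence:
  R = ((n - 1)/(n + 1))^2
  (n - 1)/(n + 1) = (1.623 - 1)/(1.623 + 1) = 0.237514
  R = 0.237514^2 = 0.0564129
  R(%) = 0.0564129 * 100 = 5.641%

5.641%


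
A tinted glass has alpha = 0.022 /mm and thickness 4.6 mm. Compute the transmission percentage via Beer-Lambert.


Beer-Lambert law: T = exp(-alpha * thickness)
  exponent = -0.022 * 4.6 = -0.1012
  T = exp(-0.1012) = 0.9038
  Percentage = 0.9038 * 100 = 90.38%

90.38%


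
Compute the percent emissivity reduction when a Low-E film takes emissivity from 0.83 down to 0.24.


Percentage reduction = (1 - coated/uncoated) * 100
  Ratio = 0.24 / 0.83 = 0.2892
  Reduction = (1 - 0.2892) * 100 = 71.1%

71.1%


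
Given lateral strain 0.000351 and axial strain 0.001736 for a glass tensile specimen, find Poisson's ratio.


Poisson's ratio: nu = lateral strain / axial strain
  nu = 0.000351 / 0.001736 = 0.2022

0.2022


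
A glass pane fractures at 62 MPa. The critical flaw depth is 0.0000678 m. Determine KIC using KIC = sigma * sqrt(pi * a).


Fracture toughness: KIC = sigma * sqrt(pi * a)
  pi * a = pi * 0.0000678 = 0.000213
  sqrt(pi * a) = 0.014595
  KIC = 62 * 0.014595 = 0.905 MPa*sqrt(m)

0.905 MPa*sqrt(m)


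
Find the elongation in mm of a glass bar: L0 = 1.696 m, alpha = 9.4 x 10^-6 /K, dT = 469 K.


Thermal expansion formula: dL = alpha * L0 * dT
  dL = (9.4 x 10^-6) * 1.696 * 469 = 0.00747699 m
Convert to mm: 0.00747699 * 1000 = 7.477 mm

7.477 mm


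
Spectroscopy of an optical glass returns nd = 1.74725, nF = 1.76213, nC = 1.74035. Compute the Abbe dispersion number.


Abbe number formula: Vd = (nd - 1) / (nF - nC)
  nd - 1 = 1.74725 - 1 = 0.74725
  nF - nC = 1.76213 - 1.74035 = 0.02178
  Vd = 0.74725 / 0.02178 = 34.31

34.31


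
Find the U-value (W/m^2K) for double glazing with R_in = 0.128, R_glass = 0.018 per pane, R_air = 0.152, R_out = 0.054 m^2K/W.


Total thermal resistance (series):
  R_total = R_in + R_glass + R_air + R_glass + R_out
  R_total = 0.128 + 0.018 + 0.152 + 0.018 + 0.054 = 0.37 m^2K/W
U-value = 1 / R_total = 1 / 0.37 = 2.703 W/m^2K

2.703 W/m^2K


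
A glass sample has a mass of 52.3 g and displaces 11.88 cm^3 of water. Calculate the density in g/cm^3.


Use the definition of density:
  rho = mass / volume
  rho = 52.3 / 11.88 = 4.402 g/cm^3

4.402 g/cm^3


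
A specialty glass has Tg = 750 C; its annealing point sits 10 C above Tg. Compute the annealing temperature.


The annealing temperature is Tg plus the offset:
  T_anneal = 750 + 10 = 760 C

760 C


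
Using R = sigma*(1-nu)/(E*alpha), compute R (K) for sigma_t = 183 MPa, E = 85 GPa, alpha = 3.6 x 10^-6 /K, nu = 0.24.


Thermal shock resistance: R = sigma * (1 - nu) / (E * alpha)
  Numerator = 183 * (1 - 0.24) = 139.08
  Denominator = 85 * 1000 * (3.6 x 10^-6) = 0.306
  R = 139.08 / 0.306 = 454.5 K

454.5 K


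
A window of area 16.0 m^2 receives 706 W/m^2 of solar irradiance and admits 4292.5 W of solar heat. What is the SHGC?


Rearrange Q = Area * SHGC * Irradiance:
  SHGC = Q / (Area * Irradiance)
  SHGC = 4292.5 / (16.0 * 706) = 0.38

0.38


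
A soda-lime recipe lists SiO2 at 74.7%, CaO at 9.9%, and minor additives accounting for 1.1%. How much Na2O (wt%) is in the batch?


Pieces sum to 100%:
  Na2O = 100 - (SiO2 + CaO + others)
  Na2O = 100 - (74.7 + 9.9 + 1.1) = 14.3%

14.3%


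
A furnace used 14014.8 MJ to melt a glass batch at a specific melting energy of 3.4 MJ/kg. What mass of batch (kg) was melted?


Rearrange E = m * s for m:
  m = E / s
  m = 14014.8 / 3.4 = 4122.0 kg

4122.0 kg


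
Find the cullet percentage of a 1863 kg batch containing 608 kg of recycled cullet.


Cullet ratio = (cullet mass / total batch mass) * 100
  Ratio = 608 / 1863 * 100 = 32.64%

32.64%


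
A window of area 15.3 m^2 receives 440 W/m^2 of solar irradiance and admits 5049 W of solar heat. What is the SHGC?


Rearrange Q = Area * SHGC * Irradiance:
  SHGC = Q / (Area * Irradiance)
  SHGC = 5049 / (15.3 * 440) = 0.75

0.75


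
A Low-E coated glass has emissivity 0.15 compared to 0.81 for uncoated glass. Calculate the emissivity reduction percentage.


Percentage reduction = (1 - coated/uncoated) * 100
  Ratio = 0.15 / 0.81 = 0.1852
  Reduction = (1 - 0.1852) * 100 = 81.5%

81.5%


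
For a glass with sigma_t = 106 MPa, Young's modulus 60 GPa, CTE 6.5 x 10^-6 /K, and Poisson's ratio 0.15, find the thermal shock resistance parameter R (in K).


Thermal shock resistance: R = sigma * (1 - nu) / (E * alpha)
  Numerator = 106 * (1 - 0.15) = 90.1
  Denominator = 60 * 1000 * (6.5 x 10^-6) = 0.39
  R = 90.1 / 0.39 = 231.0 K

231.0 K


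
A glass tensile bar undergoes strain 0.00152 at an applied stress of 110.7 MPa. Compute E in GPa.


Young's modulus: E = stress / strain
  E = 110.7 MPa / 0.00152 = 72828.95 MPa
Convert to GPa: 72828.95 / 1000 = 72.83 GPa

72.83 GPa


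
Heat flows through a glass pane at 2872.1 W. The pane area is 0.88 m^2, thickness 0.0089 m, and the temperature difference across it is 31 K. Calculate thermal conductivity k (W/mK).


Fourier's law rearranged: k = Q * t / (A * dT)
  Numerator = 2872.1 * 0.0089 = 25.56169
  Denominator = 0.88 * 31 = 27.28
  k = 25.56169 / 27.28 = 0.937 W/mK

0.937 W/mK


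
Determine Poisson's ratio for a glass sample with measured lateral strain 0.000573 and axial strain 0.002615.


Poisson's ratio: nu = lateral strain / axial strain
  nu = 0.000573 / 0.002615 = 0.2191

0.2191


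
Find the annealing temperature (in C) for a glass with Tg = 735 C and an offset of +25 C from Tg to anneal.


The annealing temperature is Tg plus the offset:
  T_anneal = 735 + 25 = 760 C

760 C


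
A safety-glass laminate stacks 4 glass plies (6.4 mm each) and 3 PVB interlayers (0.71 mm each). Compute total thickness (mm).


Total thickness = glass contribution + PVB contribution
  Glass: 4 * 6.4 = 25.6 mm
  PVB: 3 * 0.71 = 2.13 mm
  Total = 25.6 + 2.13 = 27.73 mm

27.73 mm


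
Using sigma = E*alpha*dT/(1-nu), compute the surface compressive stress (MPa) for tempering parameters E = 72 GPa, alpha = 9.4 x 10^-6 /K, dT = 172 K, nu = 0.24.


Tempering stress: sigma = E * alpha * dT / (1 - nu)
  E (MPa) = 72 * 1000 = 72000
  Numerator = 72000 * (9.4 x 10^-6) * 172 = 116.4096
  Denominator = 1 - 0.24 = 0.76
  sigma = 116.4096 / 0.76 = 153.2 MPa

153.2 MPa


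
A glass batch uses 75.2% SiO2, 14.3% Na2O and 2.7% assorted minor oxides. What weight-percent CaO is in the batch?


Pieces sum to 100%:
  CaO = 100 - (SiO2 + Na2O + others)
  CaO = 100 - (75.2 + 14.3 + 2.7) = 7.8%

7.8%


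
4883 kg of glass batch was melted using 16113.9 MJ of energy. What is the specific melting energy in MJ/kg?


Rearrange E = m * s for s:
  s = E / m
  s = 16113.9 / 4883 = 3.3 MJ/kg

3.3 MJ/kg


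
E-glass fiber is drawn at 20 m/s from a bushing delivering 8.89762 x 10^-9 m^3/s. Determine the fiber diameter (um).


Cross-sectional area from continuity:
  A = Q / v = 8.89762 x 10^-9 / 20 = 4.44881 x 10^-10 m^2
Diameter from circular cross-section:
  d = sqrt(4A / pi) * 10^6 (m -> um)
  d = sqrt(4 * 4.44881 x 10^-10 / pi) * 10^6 = 23.8 um

23.8 um


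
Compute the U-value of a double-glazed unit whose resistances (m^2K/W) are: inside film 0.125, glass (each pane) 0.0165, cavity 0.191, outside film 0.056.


Total thermal resistance (series):
  R_total = R_in + R_glass + R_air + R_glass + R_out
  R_total = 0.125 + 0.0165 + 0.191 + 0.0165 + 0.056 = 0.405 m^2K/W
U-value = 1 / R_total = 1 / 0.405 = 2.469 W/m^2K

2.469 W/m^2K


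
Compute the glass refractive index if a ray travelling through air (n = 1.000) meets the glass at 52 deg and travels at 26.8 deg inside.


Apply Snell's law: n1 * sin(theta1) = n2 * sin(theta2)
  n2 = n1 * sin(theta1) / sin(theta2)
  sin(52) = 0.788011
  sin(26.8) = 0.450878
  n2 = 1.000 * 0.788011 / 0.450878 = 1.7477

1.7477


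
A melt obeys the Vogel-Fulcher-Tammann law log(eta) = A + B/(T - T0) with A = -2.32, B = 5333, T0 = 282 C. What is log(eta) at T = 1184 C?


VFT equation: log(eta) = A + B / (T - T0)
  T - T0 = 1184 - 282 = 902
  B / (T - T0) = 5333 / 902 = 5.912
  log(eta) = -2.32 + 5.912 = 3.592

3.592


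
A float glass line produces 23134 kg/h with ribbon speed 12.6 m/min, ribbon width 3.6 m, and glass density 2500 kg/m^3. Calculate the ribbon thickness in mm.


Ribbon cross-section from mass balance:
  Volume rate = throughput / density = 23134 / 2500 = 9.2536 m^3/h
  thickness = volume rate / (speed * 60 * width), i.e.
  thickness = throughput / (60 * speed * width * density) * 1000
  thickness = 23134 / (60 * 12.6 * 3.6 * 2500) * 1000 = 3.4 mm

3.4 mm


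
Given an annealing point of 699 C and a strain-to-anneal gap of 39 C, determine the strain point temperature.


Strain point = annealing point - difference:
  T_strain = 699 - 39 = 660 C

660 C


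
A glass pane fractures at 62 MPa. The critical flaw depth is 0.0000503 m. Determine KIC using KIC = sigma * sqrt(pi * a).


Fracture toughness: KIC = sigma * sqrt(pi * a)
  pi * a = pi * 0.0000503 = 0.000158022
  sqrt(pi * a) = 0.012571
  KIC = 62 * 0.012571 = 0.779 MPa*sqrt(m)

0.779 MPa*sqrt(m)


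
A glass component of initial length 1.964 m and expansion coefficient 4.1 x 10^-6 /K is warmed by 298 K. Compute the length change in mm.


Thermal expansion formula: dL = alpha * L0 * dT
  dL = (4.1 x 10^-6) * 1.964 * 298 = 0.00239962 m
Convert to mm: 0.00239962 * 1000 = 2.3996 mm

2.3996 mm


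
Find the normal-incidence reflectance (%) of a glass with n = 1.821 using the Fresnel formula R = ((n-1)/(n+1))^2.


Fresnel reflectance at normal incidence:
  R = ((n - 1)/(n + 1))^2
  (n - 1)/(n + 1) = (1.821 - 1)/(1.821 + 1) = 0.291032
  R = 0.291032^2 = 0.0846996
  R(%) = 0.0846996 * 100 = 8.47%

8.47%


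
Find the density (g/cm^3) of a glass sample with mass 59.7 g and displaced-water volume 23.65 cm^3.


Use the definition of density:
  rho = mass / volume
  rho = 59.7 / 23.65 = 2.524 g/cm^3

2.524 g/cm^3


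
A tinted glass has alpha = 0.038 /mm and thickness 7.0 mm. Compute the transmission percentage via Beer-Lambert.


Beer-Lambert law: T = exp(-alpha * thickness)
  exponent = -0.038 * 7.0 = -0.266
  T = exp(-0.266) = 0.7664
  Percentage = 0.7664 * 100 = 76.64%

76.64%


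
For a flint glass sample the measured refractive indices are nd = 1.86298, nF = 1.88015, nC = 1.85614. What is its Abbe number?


Abbe number formula: Vd = (nd - 1) / (nF - nC)
  nd - 1 = 1.86298 - 1 = 0.86298
  nF - nC = 1.88015 - 1.85614 = 0.02401
  Vd = 0.86298 / 0.02401 = 35.94

35.94


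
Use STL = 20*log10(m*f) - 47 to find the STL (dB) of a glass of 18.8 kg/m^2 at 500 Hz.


Mass law: STL = 20 * log10(m * f) - 47
  m * f = 18.8 * 500 = 9400
  log10(9400) = 3.97313
  STL = 20 * 3.97313 - 47 = 79.4626 - 47 = 32.5 dB

32.5 dB


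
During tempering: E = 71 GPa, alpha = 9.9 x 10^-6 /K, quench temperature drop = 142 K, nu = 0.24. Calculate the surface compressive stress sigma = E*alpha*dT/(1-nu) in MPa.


Tempering stress: sigma = E * alpha * dT / (1 - nu)
  E (MPa) = 71 * 1000 = 71000
  Numerator = 71000 * (9.9 x 10^-6) * 142 = 99.8118
  Denominator = 1 - 0.24 = 0.76
  sigma = 99.8118 / 0.76 = 131.3 MPa

131.3 MPa


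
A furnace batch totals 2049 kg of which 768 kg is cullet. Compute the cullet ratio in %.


Cullet ratio = (cullet mass / total batch mass) * 100
  Ratio = 768 / 2049 * 100 = 37.48%

37.48%


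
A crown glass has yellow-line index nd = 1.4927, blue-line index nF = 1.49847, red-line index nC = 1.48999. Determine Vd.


Abbe number formula: Vd = (nd - 1) / (nF - nC)
  nd - 1 = 1.4927 - 1 = 0.4927
  nF - nC = 1.49847 - 1.48999 = 0.00848
  Vd = 0.4927 / 0.00848 = 58.1

58.1


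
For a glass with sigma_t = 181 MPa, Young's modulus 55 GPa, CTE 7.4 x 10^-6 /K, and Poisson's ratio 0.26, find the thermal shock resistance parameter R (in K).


Thermal shock resistance: R = sigma * (1 - nu) / (E * alpha)
  Numerator = 181 * (1 - 0.26) = 133.94
  Denominator = 55 * 1000 * (7.4 x 10^-6) = 0.407
  R = 133.94 / 0.407 = 329.1 K

329.1 K


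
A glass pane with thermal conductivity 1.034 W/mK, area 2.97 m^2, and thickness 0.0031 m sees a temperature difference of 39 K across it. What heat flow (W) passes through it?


Fourier's law: Q = k * A * dT / t
  Q = 1.034 * 2.97 * 39 / 0.0031
  Q = 119.76822 / 0.0031 = 38634.9 W

38634.9 W


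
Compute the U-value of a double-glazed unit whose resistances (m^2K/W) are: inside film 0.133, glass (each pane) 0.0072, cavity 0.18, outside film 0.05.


Total thermal resistance (series):
  R_total = R_in + R_glass + R_air + R_glass + R_out
  R_total = 0.133 + 0.0072 + 0.18 + 0.0072 + 0.05 = 0.3774 m^2K/W
U-value = 1 / R_total = 1 / 0.3774 = 2.65 W/m^2K

2.65 W/m^2K


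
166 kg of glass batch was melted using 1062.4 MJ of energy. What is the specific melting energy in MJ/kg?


Rearrange E = m * s for s:
  s = E / m
  s = 1062.4 / 166 = 6.4 MJ/kg

6.4 MJ/kg


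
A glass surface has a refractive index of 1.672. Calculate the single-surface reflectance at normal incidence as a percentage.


Fresnel reflectance at normal incidence:
  R = ((n - 1)/(n + 1))^2
  (n - 1)/(n + 1) = (1.672 - 1)/(1.672 + 1) = 0.251497
  R = 0.251497^2 = 0.0632507
  R(%) = 0.0632507 * 100 = 6.325%

6.325%


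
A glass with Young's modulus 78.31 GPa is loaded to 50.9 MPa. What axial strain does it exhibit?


Rearrange E = sigma / epsilon:
  epsilon = sigma / E
  E (MPa) = 78.31 * 1000 = 78310
  epsilon = 50.9 / 78310 = 0.00065

0.00065


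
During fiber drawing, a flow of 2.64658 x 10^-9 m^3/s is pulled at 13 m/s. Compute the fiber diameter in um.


Cross-sectional area from continuity:
  A = Q / v = 2.64658 x 10^-9 / 13 = 2.035831 x 10^-10 m^2
Diameter from circular cross-section:
  d = sqrt(4A / pi) * 10^6 (m -> um)
  d = sqrt(4 * 2.035831 x 10^-10 / pi) * 10^6 = 16.1 um

16.1 um


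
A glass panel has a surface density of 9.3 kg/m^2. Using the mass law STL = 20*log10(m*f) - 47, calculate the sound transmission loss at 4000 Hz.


Mass law: STL = 20 * log10(m * f) - 47
  m * f = 9.3 * 4000 = 37200
  log10(37200) = 4.57054
  STL = 20 * 4.57054 - 47 = 91.4108 - 47 = 44.4 dB

44.4 dB


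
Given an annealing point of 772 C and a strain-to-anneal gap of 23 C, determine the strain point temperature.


Strain point = annealing point - difference:
  T_strain = 772 - 23 = 749 C

749 C


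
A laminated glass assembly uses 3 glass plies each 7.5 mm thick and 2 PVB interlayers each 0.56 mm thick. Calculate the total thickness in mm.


Total thickness = glass contribution + PVB contribution
  Glass: 3 * 7.5 = 22.5 mm
  PVB: 2 * 0.56 = 1.12 mm
  Total = 22.5 + 1.12 = 23.62 mm

23.62 mm


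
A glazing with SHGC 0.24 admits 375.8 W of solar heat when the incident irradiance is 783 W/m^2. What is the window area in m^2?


Rearrange Q = Area * SHGC * Irradiance:
  Area = Q / (SHGC * Irradiance)
  Area = 375.8 / (0.24 * 783) = 2.0 m^2

2.0 m^2


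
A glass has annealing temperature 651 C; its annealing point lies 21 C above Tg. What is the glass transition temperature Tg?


Rearrange T_anneal = Tg + offset for Tg:
  Tg = T_anneal - offset = 651 - 21 = 630 C

630 C


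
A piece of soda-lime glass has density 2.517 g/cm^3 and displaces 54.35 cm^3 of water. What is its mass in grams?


Rearrange rho = m / V:
  m = rho * V
  m = 2.517 * 54.35 = 136.799 g

136.799 g


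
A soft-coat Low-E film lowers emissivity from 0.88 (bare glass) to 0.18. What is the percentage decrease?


Percentage reduction = (1 - coated/uncoated) * 100
  Ratio = 0.18 / 0.88 = 0.2045
  Reduction = (1 - 0.2045) * 100 = 79.5%

79.5%


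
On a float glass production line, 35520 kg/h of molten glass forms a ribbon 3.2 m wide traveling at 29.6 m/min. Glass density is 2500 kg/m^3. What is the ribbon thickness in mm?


Ribbon cross-section from mass balance:
  Volume rate = throughput / density = 35520 / 2500 = 14.208 m^3/h
  thickness = volume rate / (speed * 60 * width), i.e.
  thickness = throughput / (60 * speed * width * density) * 1000
  thickness = 35520 / (60 * 29.6 * 3.2 * 2500) * 1000 = 2.5 mm

2.5 mm


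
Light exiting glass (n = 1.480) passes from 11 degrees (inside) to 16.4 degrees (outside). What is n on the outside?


Apply Snell's law: n1 * sin(theta1) = n2 * sin(theta2)
  n2 = n1 * sin(theta1) / sin(theta2)
  sin(11) = 0.190809
  sin(16.4) = 0.282341
  n2 = 1.480 * 0.190809 / 0.282341 = 1.0002

1.0002


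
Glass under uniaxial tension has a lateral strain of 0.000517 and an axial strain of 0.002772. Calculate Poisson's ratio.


Poisson's ratio: nu = lateral strain / axial strain
  nu = 0.000517 / 0.002772 = 0.1865

0.1865


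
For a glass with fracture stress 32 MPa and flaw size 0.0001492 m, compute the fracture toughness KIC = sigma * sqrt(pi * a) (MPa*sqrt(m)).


Fracture toughness: KIC = sigma * sqrt(pi * a)
  pi * a = pi * 0.0001492 = 0.000468726
  sqrt(pi * a) = 0.02165
  KIC = 32 * 0.02165 = 0.693 MPa*sqrt(m)

0.693 MPa*sqrt(m)


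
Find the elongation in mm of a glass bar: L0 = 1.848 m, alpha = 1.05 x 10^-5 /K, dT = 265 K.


Thermal expansion formula: dL = alpha * L0 * dT
  dL = (1.05 x 10^-5) * 1.848 * 265 = 0.00514206 m
Convert to mm: 0.00514206 * 1000 = 5.1421 mm

5.1421 mm


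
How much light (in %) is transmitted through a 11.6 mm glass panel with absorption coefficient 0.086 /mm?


Beer-Lambert law: T = exp(-alpha * thickness)
  exponent = -0.086 * 11.6 = -0.9976
  T = exp(-0.9976) = 0.3688
  Percentage = 0.3688 * 100 = 36.88%

36.88%


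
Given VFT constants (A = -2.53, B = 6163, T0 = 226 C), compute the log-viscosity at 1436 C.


VFT equation: log(eta) = A + B / (T - T0)
  T - T0 = 1436 - 226 = 1210
  B / (T - T0) = 6163 / 1210 = 5.093
  log(eta) = -2.53 + 5.093 = 2.563

2.563


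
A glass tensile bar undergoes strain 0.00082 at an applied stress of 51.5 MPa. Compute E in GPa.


Young's modulus: E = stress / strain
  E = 51.5 MPa / 0.00082 = 62804.88 MPa
Convert to GPa: 62804.88 / 1000 = 62.8 GPa

62.8 GPa


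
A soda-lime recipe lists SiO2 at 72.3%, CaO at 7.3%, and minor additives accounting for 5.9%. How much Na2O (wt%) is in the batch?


Pieces sum to 100%:
  Na2O = 100 - (SiO2 + CaO + others)
  Na2O = 100 - (72.3 + 7.3 + 5.9) = 14.5%

14.5%


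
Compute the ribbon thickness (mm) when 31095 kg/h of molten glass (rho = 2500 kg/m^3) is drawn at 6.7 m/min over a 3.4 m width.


Ribbon cross-section from mass balance:
  Volume rate = throughput / density = 31095 / 2500 = 12.438 m^3/h
  thickness = volume rate / (speed * 60 * width), i.e.
  thickness = throughput / (60 * speed * width * density) * 1000
  thickness = 31095 / (60 * 6.7 * 3.4 * 2500) * 1000 = 9.1 mm

9.1 mm


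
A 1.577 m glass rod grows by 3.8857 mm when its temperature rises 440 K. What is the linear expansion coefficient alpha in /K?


Rearrange dL = alpha * L0 * dT for alpha:
  alpha = dL / (L0 * dT)
  alpha = (3.8857 / 1000) / (1.577 * 440) = 0.0000056 /K = 5.6 x 10^-6 /K

5.6 x 10^-6 /K


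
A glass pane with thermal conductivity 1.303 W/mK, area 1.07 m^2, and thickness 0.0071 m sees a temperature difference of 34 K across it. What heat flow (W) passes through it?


Fourier's law: Q = k * A * dT / t
  Q = 1.303 * 1.07 * 34 / 0.0071
  Q = 47.40314 / 0.0071 = 6676.5 W

6676.5 W


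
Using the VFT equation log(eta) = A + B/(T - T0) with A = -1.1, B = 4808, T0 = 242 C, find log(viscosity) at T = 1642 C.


VFT equation: log(eta) = A + B / (T - T0)
  T - T0 = 1642 - 242 = 1400
  B / (T - T0) = 4808 / 1400 = 3.434
  log(eta) = -1.1 + 3.434 = 2.334

2.334


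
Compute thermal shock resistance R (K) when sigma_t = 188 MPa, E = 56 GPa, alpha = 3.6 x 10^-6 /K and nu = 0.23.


Thermal shock resistance: R = sigma * (1 - nu) / (E * alpha)
  Numerator = 188 * (1 - 0.23) = 144.76
  Denominator = 56 * 1000 * (3.6 x 10^-6) = 0.2016
  R = 144.76 / 0.2016 = 718.1 K

718.1 K


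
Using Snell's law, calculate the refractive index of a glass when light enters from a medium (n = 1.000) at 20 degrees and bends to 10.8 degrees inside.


Apply Snell's law: n1 * sin(theta1) = n2 * sin(theta2)
  n2 = n1 * sin(theta1) / sin(theta2)
  sin(20) = 0.34202
  sin(10.8) = 0.187381
  n2 = 1.000 * 0.34202 / 0.187381 = 1.8253

1.8253


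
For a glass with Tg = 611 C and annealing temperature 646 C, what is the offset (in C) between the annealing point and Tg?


Offset = T_anneal - Tg:
  offset = 646 - 611 = 35 C

35 C


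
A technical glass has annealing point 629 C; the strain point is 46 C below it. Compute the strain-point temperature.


Strain point = annealing point - difference:
  T_strain = 629 - 46 = 583 C

583 C


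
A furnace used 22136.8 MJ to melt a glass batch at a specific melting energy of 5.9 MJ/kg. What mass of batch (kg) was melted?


Rearrange E = m * s for m:
  m = E / s
  m = 22136.8 / 5.9 = 3752.0 kg

3752.0 kg


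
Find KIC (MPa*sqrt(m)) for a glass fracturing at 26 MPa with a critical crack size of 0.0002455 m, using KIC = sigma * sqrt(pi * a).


Fracture toughness: KIC = sigma * sqrt(pi * a)
  pi * a = pi * 0.0002455 = 0.000771261
  sqrt(pi * a) = 0.027772
  KIC = 26 * 0.027772 = 0.722 MPa*sqrt(m)

0.722 MPa*sqrt(m)


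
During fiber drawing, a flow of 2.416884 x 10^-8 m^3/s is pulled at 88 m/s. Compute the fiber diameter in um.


Cross-sectional area from continuity:
  A = Q / v = 2.416884 x 10^-8 / 88 = 2.746459 x 10^-10 m^2
Diameter from circular cross-section:
  d = sqrt(4A / pi) * 10^6 (m -> um)
  d = sqrt(4 * 2.746459 x 10^-10 / pi) * 10^6 = 18.7 um

18.7 um


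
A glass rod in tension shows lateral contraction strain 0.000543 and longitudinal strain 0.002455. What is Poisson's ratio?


Poisson's ratio: nu = lateral strain / axial strain
  nu = 0.000543 / 0.002455 = 0.2212

0.2212


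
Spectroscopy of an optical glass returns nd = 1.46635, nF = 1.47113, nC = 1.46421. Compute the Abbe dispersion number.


Abbe number formula: Vd = (nd - 1) / (nF - nC)
  nd - 1 = 1.46635 - 1 = 0.46635
  nF - nC = 1.47113 - 1.46421 = 0.00692
  Vd = 0.46635 / 0.00692 = 67.39

67.39


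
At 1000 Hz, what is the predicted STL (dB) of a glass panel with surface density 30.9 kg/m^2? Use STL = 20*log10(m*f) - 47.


Mass law: STL = 20 * log10(m * f) - 47
  m * f = 30.9 * 1000 = 30900
  log10(30900) = 4.48996
  STL = 20 * 4.48996 - 47 = 89.7992 - 47 = 42.8 dB

42.8 dB


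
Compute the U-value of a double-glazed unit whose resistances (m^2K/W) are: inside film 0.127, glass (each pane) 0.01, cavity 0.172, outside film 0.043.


Total thermal resistance (series):
  R_total = R_in + R_glass + R_air + R_glass + R_out
  R_total = 0.127 + 0.01 + 0.172 + 0.01 + 0.043 = 0.362 m^2K/W
U-value = 1 / R_total = 1 / 0.362 = 2.762 W/m^2K

2.762 W/m^2K


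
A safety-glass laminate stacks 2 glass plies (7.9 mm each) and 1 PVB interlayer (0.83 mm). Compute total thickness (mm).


Total thickness = glass contribution + PVB contribution
  Glass: 2 * 7.9 = 15.8 mm
  PVB: 1 * 0.83 = 0.83 mm
  Total = 15.8 + 0.83 = 16.63 mm

16.63 mm


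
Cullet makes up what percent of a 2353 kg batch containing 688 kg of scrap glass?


Cullet ratio = (cullet mass / total batch mass) * 100
  Ratio = 688 / 2353 * 100 = 29.24%

29.24%


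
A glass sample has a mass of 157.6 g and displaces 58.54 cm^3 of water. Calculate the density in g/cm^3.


Use the definition of density:
  rho = mass / volume
  rho = 157.6 / 58.54 = 2.692 g/cm^3

2.692 g/cm^3


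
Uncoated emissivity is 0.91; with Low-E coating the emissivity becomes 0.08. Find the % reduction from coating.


Percentage reduction = (1 - coated/uncoated) * 100
  Ratio = 0.08 / 0.91 = 0.0879
  Reduction = (1 - 0.0879) * 100 = 91.2%

91.2%


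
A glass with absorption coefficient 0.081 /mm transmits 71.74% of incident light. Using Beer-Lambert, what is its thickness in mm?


Rearrange T = exp(-alpha * thickness):
  thickness = -ln(T) / alpha
  T = 71.74/100 = 0.7174
  ln(T) = -0.33212
  -ln(T) = 0.33212
  thickness = 0.33212 / 0.081 = 4.1 mm

4.1 mm


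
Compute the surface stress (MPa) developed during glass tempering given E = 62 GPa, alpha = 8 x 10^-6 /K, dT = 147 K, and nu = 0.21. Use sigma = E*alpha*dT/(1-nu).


Tempering stress: sigma = E * alpha * dT / (1 - nu)
  E (MPa) = 62 * 1000 = 62000
  Numerator = 62000 * (8 x 10^-6) * 147 = 72.912
  Denominator = 1 - 0.21 = 0.79
  sigma = 72.912 / 0.79 = 92.3 MPa

92.3 MPa


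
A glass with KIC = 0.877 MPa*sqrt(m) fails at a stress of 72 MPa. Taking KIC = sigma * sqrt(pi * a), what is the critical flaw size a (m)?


Rearrange KIC = sigma * sqrt(pi * a):
  sqrt(pi * a) = KIC / sigma
  sqrt(pi * a) = 0.877 / 72 = 0.012181
  a = (KIC / sigma)^2 / pi
  a = 0.012181^2 / pi = 0.0000472 m

0.0000472 m


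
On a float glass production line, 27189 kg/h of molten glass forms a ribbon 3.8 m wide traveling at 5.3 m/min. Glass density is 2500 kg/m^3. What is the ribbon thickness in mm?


Ribbon cross-section from mass balance:
  Volume rate = throughput / density = 27189 / 2500 = 10.8756 m^3/h
  thickness = volume rate / (speed * 60 * width), i.e.
  thickness = throughput / (60 * speed * width * density) * 1000
  thickness = 27189 / (60 * 5.3 * 3.8 * 2500) * 1000 = 9.0 mm

9.0 mm


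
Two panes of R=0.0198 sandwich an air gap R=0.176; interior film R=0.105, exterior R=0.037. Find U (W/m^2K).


Total thermal resistance (series):
  R_total = R_in + R_glass + R_air + R_glass + R_out
  R_total = 0.105 + 0.0198 + 0.176 + 0.0198 + 0.037 = 0.3576 m^2K/W
U-value = 1 / R_total = 1 / 0.3576 = 2.796 W/m^2K

2.796 W/m^2K


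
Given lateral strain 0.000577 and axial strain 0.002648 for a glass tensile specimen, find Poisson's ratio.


Poisson's ratio: nu = lateral strain / axial strain
  nu = 0.000577 / 0.002648 = 0.2179

0.2179


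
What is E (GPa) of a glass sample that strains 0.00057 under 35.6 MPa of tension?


Young's modulus: E = stress / strain
  E = 35.6 MPa / 0.00057 = 62456.14 MPa
Convert to GPa: 62456.14 / 1000 = 62.46 GPa

62.46 GPa


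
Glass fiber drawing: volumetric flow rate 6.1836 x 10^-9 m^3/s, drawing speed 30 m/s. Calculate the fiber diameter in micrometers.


Cross-sectional area from continuity:
  A = Q / v = 6.1836 x 10^-9 / 30 = 2.0612 x 10^-10 m^2
Diameter from circular cross-section:
  d = sqrt(4A / pi) * 10^6 (m -> um)
  d = sqrt(4 * 2.0612 x 10^-10 / pi) * 10^6 = 16.2 um

16.2 um


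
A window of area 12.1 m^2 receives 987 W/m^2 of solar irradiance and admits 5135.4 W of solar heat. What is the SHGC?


Rearrange Q = Area * SHGC * Irradiance:
  SHGC = Q / (Area * Irradiance)
  SHGC = 5135.4 / (12.1 * 987) = 0.43

0.43


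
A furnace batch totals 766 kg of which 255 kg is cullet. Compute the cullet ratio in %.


Cullet ratio = (cullet mass / total batch mass) * 100
  Ratio = 255 / 766 * 100 = 33.29%

33.29%


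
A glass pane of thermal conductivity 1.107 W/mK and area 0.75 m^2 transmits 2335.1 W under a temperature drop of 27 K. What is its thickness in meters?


Fourier's law: t = k * A * dT / Q
  t = 1.107 * 0.75 * 27 / 2335.1
  t = 22.41675 / 2335.1 = 0.0096 m

0.0096 m


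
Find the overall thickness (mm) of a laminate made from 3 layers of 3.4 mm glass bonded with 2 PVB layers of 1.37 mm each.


Total thickness = glass contribution + PVB contribution
  Glass: 3 * 3.4 = 10.2 mm
  PVB: 2 * 1.37 = 2.74 mm
  Total = 10.2 + 2.74 = 12.94 mm

12.94 mm


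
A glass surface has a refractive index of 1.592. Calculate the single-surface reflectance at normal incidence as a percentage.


Fresnel reflectance at normal incidence:
  R = ((n - 1)/(n + 1))^2
  (n - 1)/(n + 1) = (1.592 - 1)/(1.592 + 1) = 0.228395
  R = 0.228395^2 = 0.0521643
  R(%) = 0.0521643 * 100 = 5.216%

5.216%


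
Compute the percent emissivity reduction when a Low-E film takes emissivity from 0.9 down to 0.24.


Percentage reduction = (1 - coated/uncoated) * 100
  Ratio = 0.24 / 0.9 = 0.2667
  Reduction = (1 - 0.2667) * 100 = 73.3%

73.3%


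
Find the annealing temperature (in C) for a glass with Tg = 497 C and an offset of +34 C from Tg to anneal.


The annealing temperature is Tg plus the offset:
  T_anneal = 497 + 34 = 531 C

531 C


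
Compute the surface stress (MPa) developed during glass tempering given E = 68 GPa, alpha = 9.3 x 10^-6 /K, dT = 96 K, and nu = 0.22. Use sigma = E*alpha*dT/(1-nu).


Tempering stress: sigma = E * alpha * dT / (1 - nu)
  E (MPa) = 68 * 1000 = 68000
  Numerator = 68000 * (9.3 x 10^-6) * 96 = 60.7104
  Denominator = 1 - 0.22 = 0.78
  sigma = 60.7104 / 0.78 = 77.8 MPa

77.8 MPa


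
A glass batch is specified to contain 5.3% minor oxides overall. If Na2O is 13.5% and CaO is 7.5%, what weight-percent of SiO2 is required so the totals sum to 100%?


Known pieces sum to 100%:
  SiO2 = 100 - (others + Na2O + CaO)
  SiO2 = 100 - (5.3 + 13.5 + 7.5) = 73.7%

73.7%


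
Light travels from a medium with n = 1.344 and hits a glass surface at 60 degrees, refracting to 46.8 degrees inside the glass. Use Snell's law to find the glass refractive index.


Apply Snell's law: n1 * sin(theta1) = n2 * sin(theta2)
  n2 = n1 * sin(theta1) / sin(theta2)
  sin(60) = 0.866025
  sin(46.8) = 0.728969
  n2 = 1.344 * 0.866025 / 0.728969 = 1.5967

1.5967


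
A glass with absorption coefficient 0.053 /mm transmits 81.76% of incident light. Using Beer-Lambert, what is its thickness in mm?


Rearrange T = exp(-alpha * thickness):
  thickness = -ln(T) / alpha
  T = 81.76/100 = 0.8176
  ln(T) = -0.20138
  -ln(T) = 0.20138
  thickness = 0.20138 / 0.053 = 3.8 mm

3.8 mm


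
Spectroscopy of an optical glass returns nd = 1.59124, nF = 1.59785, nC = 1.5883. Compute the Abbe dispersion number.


Abbe number formula: Vd = (nd - 1) / (nF - nC)
  nd - 1 = 1.59124 - 1 = 0.59124
  nF - nC = 1.59785 - 1.5883 = 0.00955
  Vd = 0.59124 / 0.00955 = 61.91

61.91


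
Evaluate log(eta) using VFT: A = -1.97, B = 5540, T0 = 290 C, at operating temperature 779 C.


VFT equation: log(eta) = A + B / (T - T0)
  T - T0 = 779 - 290 = 489
  B / (T - T0) = 5540 / 489 = 11.329
  log(eta) = -1.97 + 11.329 = 9.359

9.359


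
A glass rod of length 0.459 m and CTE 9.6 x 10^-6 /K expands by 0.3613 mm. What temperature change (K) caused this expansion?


Rearrange dL = alpha * L0 * dT for dT:
  dT = dL / (alpha * L0)
  dL (m) = 0.3613 / 1000 = 0.0003613
  dT = 0.0003613 / ((9.6 x 10^-6) * 0.459) = 82.0 K

82.0 K


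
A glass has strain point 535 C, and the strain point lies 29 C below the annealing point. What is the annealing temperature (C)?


T_anneal = T_strain + gap:
  T_anneal = 535 + 29 = 564 C

564 C


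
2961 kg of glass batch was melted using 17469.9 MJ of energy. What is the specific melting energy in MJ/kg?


Rearrange E = m * s for s:
  s = E / m
  s = 17469.9 / 2961 = 5.9 MJ/kg

5.9 MJ/kg


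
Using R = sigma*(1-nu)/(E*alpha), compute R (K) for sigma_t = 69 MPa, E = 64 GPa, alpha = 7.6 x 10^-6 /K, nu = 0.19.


Thermal shock resistance: R = sigma * (1 - nu) / (E * alpha)
  Numerator = 69 * (1 - 0.19) = 55.89
  Denominator = 64 * 1000 * (7.6 x 10^-6) = 0.4864
  R = 55.89 / 0.4864 = 114.9 K

114.9 K


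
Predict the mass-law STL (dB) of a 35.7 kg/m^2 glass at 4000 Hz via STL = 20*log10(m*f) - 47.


Mass law: STL = 20 * log10(m * f) - 47
  m * f = 35.7 * 4000 = 142800
  log10(142800) = 5.15473
  STL = 20 * 5.15473 - 47 = 103.0946 - 47 = 56.1 dB

56.1 dB


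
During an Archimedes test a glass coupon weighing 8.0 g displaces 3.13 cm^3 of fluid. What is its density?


Use the definition of density:
  rho = mass / volume
  rho = 8.0 / 3.13 = 2.556 g/cm^3

2.556 g/cm^3


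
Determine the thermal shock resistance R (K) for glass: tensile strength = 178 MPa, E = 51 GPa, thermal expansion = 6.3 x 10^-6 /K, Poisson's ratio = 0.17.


Thermal shock resistance: R = sigma * (1 - nu) / (E * alpha)
  Numerator = 178 * (1 - 0.17) = 147.74
  Denominator = 51 * 1000 * (6.3 x 10^-6) = 0.3213
  R = 147.74 / 0.3213 = 459.8 K

459.8 K


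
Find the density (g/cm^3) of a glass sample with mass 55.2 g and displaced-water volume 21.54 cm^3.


Use the definition of density:
  rho = mass / volume
  rho = 55.2 / 21.54 = 2.563 g/cm^3

2.563 g/cm^3


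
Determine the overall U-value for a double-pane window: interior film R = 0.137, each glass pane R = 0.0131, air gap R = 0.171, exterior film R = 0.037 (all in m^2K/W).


Total thermal resistance (series):
  R_total = R_in + R_glass + R_air + R_glass + R_out
  R_total = 0.137 + 0.0131 + 0.171 + 0.0131 + 0.037 = 0.3712 m^2K/W
U-value = 1 / R_total = 1 / 0.3712 = 2.694 W/m^2K

2.694 W/m^2K


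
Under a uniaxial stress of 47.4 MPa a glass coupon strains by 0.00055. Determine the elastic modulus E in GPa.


Young's modulus: E = stress / strain
  E = 47.4 MPa / 0.00055 = 86181.82 MPa
Convert to GPa: 86181.82 / 1000 = 86.18 GPa

86.18 GPa


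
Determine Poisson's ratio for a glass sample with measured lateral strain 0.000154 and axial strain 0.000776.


Poisson's ratio: nu = lateral strain / axial strain
  nu = 0.000154 / 0.000776 = 0.1985

0.1985


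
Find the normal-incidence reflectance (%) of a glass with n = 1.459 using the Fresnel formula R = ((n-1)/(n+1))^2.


Fresnel reflectance at normal incidence:
  R = ((n - 1)/(n + 1))^2
  (n - 1)/(n + 1) = (1.459 - 1)/(1.459 + 1) = 0.186661
  R = 0.186661^2 = 0.0348423
  R(%) = 0.0348423 * 100 = 3.484%

3.484%


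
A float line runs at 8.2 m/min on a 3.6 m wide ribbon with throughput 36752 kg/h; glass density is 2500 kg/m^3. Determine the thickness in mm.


Ribbon cross-section from mass balance:
  Volume rate = throughput / density = 36752 / 2500 = 14.7008 m^3/h
  thickness = volume rate / (speed * 60 * width), i.e.
  thickness = throughput / (60 * speed * width * density) * 1000
  thickness = 36752 / (60 * 8.2 * 3.6 * 2500) * 1000 = 8.3 mm

8.3 mm


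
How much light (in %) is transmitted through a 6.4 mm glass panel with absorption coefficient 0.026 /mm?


Beer-Lambert law: T = exp(-alpha * thickness)
  exponent = -0.026 * 6.4 = -0.1664
  T = exp(-0.1664) = 0.8467
  Percentage = 0.8467 * 100 = 84.67%

84.67%


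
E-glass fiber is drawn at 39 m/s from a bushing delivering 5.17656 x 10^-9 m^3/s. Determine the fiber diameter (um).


Cross-sectional area from continuity:
  A = Q / v = 5.17656 x 10^-9 / 39 = 1.327323 x 10^-10 m^2
Diameter from circular cross-section:
  d = sqrt(4A / pi) * 10^6 (m -> um)
  d = sqrt(4 * 1.327323 x 10^-10 / pi) * 10^6 = 13.0 um

13.0 um


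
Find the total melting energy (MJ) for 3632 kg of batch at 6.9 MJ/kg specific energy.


Total energy = mass * specific energy
  E = 3632 * 6.9 = 25060.8 MJ

25060.8 MJ


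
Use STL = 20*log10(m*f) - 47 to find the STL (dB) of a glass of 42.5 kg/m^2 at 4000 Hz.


Mass law: STL = 20 * log10(m * f) - 47
  m * f = 42.5 * 4000 = 170000
  log10(170000) = 5.23045
  STL = 20 * 5.23045 - 47 = 104.609 - 47 = 57.6 dB

57.6 dB
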